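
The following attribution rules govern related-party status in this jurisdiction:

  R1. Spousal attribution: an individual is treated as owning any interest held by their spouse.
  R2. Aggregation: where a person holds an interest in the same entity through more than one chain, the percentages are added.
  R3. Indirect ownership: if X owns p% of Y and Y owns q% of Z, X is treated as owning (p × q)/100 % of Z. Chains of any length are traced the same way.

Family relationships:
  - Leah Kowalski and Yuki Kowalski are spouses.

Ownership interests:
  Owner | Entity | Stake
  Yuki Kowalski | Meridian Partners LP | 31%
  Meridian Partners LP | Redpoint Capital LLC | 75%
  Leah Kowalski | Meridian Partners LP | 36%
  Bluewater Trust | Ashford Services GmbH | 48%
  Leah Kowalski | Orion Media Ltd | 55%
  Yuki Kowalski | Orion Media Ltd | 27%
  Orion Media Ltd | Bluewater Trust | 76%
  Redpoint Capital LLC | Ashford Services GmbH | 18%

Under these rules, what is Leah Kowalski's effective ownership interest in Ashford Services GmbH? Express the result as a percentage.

By spousal attribution (R1), Leah Kowalski is treated as also owning Yuki Kowalski's interest in Meridian Partners LP, giving 36% + 31% = 67%.
By spousal attribution (R1), Leah Kowalski is treated as also owning Yuki Kowalski's interest in Orion Media Ltd, giving 55% + 27% = 82%.
Chain via Meridian Partners LP → Redpoint Capital LLC (R3): 67% × 75% × 18% = 9.045% of Ashford Services GmbH.
Chain via Orion Media Ltd → Bluewater Trust (R3): 82% × 76% × 48% = 29.9136% of Ashford Services GmbH.
Aggregating (R2): 9.045% + 29.9136% = 38.9586%.

38.9586%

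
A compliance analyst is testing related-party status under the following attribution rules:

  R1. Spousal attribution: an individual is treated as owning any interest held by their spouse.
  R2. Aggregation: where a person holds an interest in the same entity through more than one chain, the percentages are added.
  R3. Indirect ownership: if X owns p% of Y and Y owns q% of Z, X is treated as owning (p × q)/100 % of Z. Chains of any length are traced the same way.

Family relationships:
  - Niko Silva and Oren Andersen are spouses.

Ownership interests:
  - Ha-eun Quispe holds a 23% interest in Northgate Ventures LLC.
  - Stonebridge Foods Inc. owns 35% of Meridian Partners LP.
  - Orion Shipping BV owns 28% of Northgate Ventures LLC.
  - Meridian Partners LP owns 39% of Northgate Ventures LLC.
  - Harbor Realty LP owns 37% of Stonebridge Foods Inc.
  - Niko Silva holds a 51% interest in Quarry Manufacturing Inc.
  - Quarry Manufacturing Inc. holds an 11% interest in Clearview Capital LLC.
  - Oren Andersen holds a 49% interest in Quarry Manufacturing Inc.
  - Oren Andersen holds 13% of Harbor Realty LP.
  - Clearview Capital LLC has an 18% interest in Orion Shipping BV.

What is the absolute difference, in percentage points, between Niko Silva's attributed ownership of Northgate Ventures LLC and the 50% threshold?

By spousal attribution (R1), Niko Silva is treated as also owning Oren Andersen's interest in Quarry Manufacturing Inc, giving 51% + 49% = 100%.
By spousal attribution (R1), Niko Silva is treated as owning Oren Andersen's 13% interest in Harbor Realty LP.
Chain via Quarry Manufacturing Inc. → Clearview Capital LLC → Orion Shipping BV (R3): 100% × 11% × 18% × 28% = 0.5544% of Northgate Ventures LLC.
Chain via Harbor Realty LP → Stonebridge Foods Inc. → Meridian Partners LP (R3): 13% × 37% × 35% × 39% = 0.656565% of Northgate Ventures LLC.
Aggregating (R2): 0.5544% + 0.656565% = 1.210965%.
1.210965% falls short of the 50% threshold by 48.789035 percentage points.

48.789035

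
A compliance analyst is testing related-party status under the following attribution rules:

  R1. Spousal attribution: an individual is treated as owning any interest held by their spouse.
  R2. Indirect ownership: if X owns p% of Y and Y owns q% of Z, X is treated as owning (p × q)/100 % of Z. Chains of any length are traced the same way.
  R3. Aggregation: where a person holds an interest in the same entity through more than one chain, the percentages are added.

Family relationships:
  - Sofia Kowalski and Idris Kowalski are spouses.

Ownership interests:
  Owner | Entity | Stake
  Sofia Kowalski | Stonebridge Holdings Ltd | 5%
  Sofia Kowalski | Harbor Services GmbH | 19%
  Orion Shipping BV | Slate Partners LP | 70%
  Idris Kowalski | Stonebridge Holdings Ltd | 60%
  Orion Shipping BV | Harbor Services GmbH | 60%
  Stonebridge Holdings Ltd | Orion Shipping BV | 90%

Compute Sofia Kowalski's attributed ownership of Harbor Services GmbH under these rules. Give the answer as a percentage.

By spousal attribution (R1), Sofia Kowalski is treated as also owning Idris Kowalski's interest in Stonebridge Holdings Ltd, giving 5% + 60% = 65%.
Chain via Stonebridge Holdings Ltd → Orion Shipping BV (R2): 65% × 90% × 60% = 35.1% of Harbor Services GmbH.
Direct interest in Harbor Services GmbH: 19%.
Aggregating (R3): 35.1% + 19% = 54.1%.

54.1%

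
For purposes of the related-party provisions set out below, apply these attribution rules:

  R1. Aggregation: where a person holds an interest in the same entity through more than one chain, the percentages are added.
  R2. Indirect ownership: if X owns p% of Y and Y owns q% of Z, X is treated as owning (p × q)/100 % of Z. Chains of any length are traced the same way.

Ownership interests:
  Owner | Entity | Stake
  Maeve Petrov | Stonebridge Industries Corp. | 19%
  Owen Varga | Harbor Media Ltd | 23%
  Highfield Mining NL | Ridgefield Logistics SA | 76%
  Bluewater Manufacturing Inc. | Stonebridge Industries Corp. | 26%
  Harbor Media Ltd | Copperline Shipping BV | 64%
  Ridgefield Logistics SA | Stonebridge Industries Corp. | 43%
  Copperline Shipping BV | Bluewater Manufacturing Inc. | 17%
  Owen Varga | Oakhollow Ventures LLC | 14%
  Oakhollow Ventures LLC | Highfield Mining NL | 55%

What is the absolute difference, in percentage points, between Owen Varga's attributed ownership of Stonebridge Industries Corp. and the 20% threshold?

16.833016

Chain via Oakhollow Ventures LLC → Highfield Mining NL → Ridgefield Logistics SA (R2): 14% × 55% × 76% × 43% = 2.51636% of Stonebridge Industries Corp.
Chain via Harbor Media Ltd → Copperline Shipping BV → Bluewater Manufacturing Inc. (R2): 23% × 64% × 17% × 26% = 0.650624% of Stonebridge Industries Corp.
Aggregating (R1): 2.51636% + 0.650624% = 3.166984%.
3.166984% falls short of the 20% threshold by 16.833016 percentage points.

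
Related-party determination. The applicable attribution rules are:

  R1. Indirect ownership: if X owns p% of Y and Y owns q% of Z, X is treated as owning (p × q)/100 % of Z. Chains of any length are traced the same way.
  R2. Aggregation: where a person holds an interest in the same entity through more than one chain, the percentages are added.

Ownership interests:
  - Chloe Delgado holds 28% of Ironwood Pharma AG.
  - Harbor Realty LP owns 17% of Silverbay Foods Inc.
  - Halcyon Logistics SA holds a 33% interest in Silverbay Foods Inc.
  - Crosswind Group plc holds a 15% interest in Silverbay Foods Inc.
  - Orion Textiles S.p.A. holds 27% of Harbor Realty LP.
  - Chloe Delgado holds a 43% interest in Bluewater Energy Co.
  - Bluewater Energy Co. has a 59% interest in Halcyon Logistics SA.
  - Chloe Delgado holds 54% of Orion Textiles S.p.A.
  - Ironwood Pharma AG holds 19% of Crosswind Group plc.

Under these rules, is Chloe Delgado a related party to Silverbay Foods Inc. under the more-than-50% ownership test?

Chain via Ironwood Pharma AG → Crosswind Group plc (R1): 28% × 19% × 15% = 0.798% of Silverbay Foods Inc.
Chain via Bluewater Energy Co. → Halcyon Logistics SA (R1): 43% × 59% × 33% = 8.3721% of Silverbay Foods Inc.
Chain via Orion Textiles S.p.A. → Harbor Realty LP (R1): 54% × 27% × 17% = 2.4786% of Silverbay Foods Inc.
Aggregating (R2): 0.798% + 8.3721% + 2.4786% = 11.6487%.
11.6487% does not exceed the 50% threshold, so Chloe is not a related party to Silverbay Foods Inc.

No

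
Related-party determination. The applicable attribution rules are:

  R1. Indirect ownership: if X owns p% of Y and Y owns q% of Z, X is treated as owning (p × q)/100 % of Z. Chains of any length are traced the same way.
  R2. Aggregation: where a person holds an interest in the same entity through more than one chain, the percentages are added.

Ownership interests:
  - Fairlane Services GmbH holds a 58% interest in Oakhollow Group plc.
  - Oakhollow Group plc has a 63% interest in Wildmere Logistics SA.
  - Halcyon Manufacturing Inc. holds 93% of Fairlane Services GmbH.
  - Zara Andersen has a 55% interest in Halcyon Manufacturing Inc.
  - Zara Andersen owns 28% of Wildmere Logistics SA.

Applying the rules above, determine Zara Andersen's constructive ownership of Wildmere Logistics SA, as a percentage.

Chain via Halcyon Manufacturing Inc. → Fairlane Services GmbH → Oakhollow Group plc (R1): 55% × 93% × 58% × 63% = 18.69021% of Wildmere Logistics SA.
Direct interest in Wildmere Logistics SA: 28%.
Aggregating (R2): 18.69021% + 28% = 46.69021%.

46.69021%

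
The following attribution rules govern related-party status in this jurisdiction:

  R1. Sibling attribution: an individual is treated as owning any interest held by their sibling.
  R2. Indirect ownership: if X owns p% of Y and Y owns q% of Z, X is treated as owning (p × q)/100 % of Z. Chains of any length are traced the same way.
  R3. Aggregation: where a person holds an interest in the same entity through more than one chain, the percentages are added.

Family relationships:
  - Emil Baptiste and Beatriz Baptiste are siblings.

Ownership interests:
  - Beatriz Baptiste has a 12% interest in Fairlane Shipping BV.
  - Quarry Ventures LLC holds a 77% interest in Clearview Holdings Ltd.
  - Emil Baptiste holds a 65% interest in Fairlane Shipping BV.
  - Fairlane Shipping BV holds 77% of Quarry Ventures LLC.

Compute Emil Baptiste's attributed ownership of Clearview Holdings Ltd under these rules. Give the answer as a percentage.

45.6533%

By sibling attribution (R1), Emil Baptiste is treated as also owning Beatriz Baptiste's interest in Fairlane Shipping BV, giving 65% + 12% = 77%.
Chain via Fairlane Shipping BV → Quarry Ventures LLC (R2): 77% × 77% × 77% = 45.6533% of Clearview Holdings Ltd.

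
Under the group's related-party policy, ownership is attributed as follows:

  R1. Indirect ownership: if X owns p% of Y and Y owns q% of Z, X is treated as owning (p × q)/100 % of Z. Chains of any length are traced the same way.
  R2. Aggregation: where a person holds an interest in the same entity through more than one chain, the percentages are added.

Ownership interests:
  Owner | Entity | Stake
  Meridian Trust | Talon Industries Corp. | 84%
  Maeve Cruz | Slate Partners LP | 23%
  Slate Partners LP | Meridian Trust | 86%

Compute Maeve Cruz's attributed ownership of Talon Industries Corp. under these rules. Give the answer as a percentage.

Chain via Slate Partners LP → Meridian Trust (R1): 23% × 86% × 84% = 16.6152% of Talon Industries Corp.

16.6152%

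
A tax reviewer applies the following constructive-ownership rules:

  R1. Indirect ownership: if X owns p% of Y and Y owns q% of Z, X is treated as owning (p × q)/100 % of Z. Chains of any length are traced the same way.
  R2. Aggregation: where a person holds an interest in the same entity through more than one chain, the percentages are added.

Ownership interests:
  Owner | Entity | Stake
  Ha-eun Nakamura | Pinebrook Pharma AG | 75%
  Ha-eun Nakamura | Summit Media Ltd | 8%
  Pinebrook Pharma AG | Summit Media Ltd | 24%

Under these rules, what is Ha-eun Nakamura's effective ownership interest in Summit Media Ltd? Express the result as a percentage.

26%

Chain via Pinebrook Pharma AG (R1): 75% × 24% = 18% of Summit Media Ltd.
Direct interest in Summit Media Ltd: 8%.
Aggregating (R2): 18% + 8% = 26%.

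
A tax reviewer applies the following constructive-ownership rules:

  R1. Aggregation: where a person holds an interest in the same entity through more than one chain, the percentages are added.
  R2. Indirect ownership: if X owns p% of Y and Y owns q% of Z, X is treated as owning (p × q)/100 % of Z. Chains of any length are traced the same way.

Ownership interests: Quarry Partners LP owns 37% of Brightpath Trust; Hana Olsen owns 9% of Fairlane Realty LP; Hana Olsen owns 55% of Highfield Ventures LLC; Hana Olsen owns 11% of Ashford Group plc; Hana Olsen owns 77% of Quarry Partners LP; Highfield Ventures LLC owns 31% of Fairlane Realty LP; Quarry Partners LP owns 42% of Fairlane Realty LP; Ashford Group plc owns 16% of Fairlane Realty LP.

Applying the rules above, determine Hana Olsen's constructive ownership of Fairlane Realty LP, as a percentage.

60.15%

Chain via Highfield Ventures LLC (R2): 55% × 31% = 17.05% of Fairlane Realty LP.
Chain via Quarry Partners LP (R2): 77% × 42% = 32.34% of Fairlane Realty LP.
Chain via Ashford Group plc (R2): 11% × 16% = 1.76% of Fairlane Realty LP.
Direct interest in Fairlane Realty LP: 9%.
Aggregating (R1): 17.05% + 32.34% + 1.76% + 9% = 60.15%.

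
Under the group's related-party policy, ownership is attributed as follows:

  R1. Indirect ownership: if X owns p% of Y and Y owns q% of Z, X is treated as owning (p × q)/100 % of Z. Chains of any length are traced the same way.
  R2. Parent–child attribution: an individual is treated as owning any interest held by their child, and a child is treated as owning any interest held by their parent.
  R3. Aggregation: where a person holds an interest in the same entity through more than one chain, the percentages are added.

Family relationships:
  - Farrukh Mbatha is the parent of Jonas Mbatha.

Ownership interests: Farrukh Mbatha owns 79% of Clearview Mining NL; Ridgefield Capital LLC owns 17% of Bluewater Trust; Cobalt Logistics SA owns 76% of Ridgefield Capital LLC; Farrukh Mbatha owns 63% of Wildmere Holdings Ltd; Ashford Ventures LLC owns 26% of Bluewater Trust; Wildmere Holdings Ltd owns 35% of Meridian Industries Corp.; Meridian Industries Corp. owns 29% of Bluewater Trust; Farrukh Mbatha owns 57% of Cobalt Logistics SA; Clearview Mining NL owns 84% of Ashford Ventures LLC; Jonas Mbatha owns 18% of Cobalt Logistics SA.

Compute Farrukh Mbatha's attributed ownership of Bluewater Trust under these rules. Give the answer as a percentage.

By parent–child attribution (R2), Farrukh Mbatha is treated as also owning Jonas Mbatha's interest in Cobalt Logistics SA, giving 57% + 18% = 75%.
Chain via Clearview Mining NL → Ashford Ventures LLC (R1): 79% × 84% × 26% = 17.2536% of Bluewater Trust.
Chain via Cobalt Logistics SA → Ridgefield Capital LLC (R1): 75% × 76% × 17% = 9.69% of Bluewater Trust.
Chain via Wildmere Holdings Ltd → Meridian Industries Corp. (R1): 63% × 35% × 29% = 6.3945% of Bluewater Trust.
Aggregating (R3): 17.2536% + 9.69% + 6.3945% = 33.3381%.

33.3381%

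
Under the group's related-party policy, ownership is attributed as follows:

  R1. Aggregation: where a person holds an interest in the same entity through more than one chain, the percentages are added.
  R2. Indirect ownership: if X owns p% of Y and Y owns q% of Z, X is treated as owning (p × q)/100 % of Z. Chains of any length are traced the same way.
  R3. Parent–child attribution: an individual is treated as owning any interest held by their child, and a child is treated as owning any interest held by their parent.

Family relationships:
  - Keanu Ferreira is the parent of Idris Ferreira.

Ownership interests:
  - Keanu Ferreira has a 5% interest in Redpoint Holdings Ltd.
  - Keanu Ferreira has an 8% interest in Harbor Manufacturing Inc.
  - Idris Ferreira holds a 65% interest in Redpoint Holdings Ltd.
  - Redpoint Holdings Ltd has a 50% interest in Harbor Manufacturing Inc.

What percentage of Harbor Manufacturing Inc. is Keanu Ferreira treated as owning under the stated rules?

43%

By parent–child attribution (R3), Keanu Ferreira is treated as also owning Idris Ferreira's interest in Redpoint Holdings Ltd, giving 5% + 65% = 70%.
Chain via Redpoint Holdings Ltd (R2): 70% × 50% = 35% of Harbor Manufacturing Inc.
Direct interest in Harbor Manufacturing Inc: 8%.
Aggregating (R1): 35% + 8% = 43%.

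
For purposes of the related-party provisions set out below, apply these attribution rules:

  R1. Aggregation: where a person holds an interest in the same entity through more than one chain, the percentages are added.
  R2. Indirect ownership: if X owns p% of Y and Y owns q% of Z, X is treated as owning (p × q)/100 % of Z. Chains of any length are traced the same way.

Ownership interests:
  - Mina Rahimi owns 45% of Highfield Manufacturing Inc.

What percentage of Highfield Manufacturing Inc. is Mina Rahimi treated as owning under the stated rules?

Direct interest in Highfield Manufacturing Inc: 45%.

45%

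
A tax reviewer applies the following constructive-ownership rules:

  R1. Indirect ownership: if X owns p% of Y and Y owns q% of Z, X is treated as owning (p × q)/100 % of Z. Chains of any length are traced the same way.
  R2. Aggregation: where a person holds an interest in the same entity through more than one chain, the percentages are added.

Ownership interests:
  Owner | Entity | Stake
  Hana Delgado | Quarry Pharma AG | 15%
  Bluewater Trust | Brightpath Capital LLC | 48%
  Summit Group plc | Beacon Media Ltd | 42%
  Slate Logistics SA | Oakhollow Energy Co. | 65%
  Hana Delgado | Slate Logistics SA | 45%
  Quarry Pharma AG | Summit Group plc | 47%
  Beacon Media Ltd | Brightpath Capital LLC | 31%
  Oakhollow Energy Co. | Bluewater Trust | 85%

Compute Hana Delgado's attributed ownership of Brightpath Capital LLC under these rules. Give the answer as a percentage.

Chain via Slate Logistics SA → Oakhollow Energy Co. → Bluewater Trust (R1): 45% × 65% × 85% × 48% = 11.934% of Brightpath Capital LLC.
Chain via Quarry Pharma AG → Summit Group plc → Beacon Media Ltd (R1): 15% × 47% × 42% × 31% = 0.91791% of Brightpath Capital LLC.
Aggregating (R2): 11.934% + 0.91791% = 12.85191%.

12.85191%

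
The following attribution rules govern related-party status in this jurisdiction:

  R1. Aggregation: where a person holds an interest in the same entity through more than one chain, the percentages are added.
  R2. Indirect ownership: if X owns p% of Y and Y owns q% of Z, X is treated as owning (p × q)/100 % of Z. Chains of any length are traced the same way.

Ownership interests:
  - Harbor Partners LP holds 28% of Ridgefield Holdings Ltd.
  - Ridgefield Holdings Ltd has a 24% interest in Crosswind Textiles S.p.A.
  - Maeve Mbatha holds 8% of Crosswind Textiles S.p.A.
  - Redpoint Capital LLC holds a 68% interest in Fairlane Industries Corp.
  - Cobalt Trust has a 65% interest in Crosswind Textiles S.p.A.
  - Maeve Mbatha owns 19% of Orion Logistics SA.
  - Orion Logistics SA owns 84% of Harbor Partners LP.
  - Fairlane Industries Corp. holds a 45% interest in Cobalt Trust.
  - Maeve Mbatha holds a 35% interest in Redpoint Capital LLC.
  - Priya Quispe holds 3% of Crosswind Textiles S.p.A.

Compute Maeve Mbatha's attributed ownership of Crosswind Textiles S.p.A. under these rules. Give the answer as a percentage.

16.034012%

Chain via Orion Logistics SA → Harbor Partners LP → Ridgefield Holdings Ltd (R2): 19% × 84% × 28% × 24% = 1.072512% of Crosswind Textiles S.p.A.
Chain via Redpoint Capital LLC → Fairlane Industries Corp. → Cobalt Trust (R2): 35% × 68% × 45% × 65% = 6.9615% of Crosswind Textiles S.p.A.
Direct interest in Crosswind Textiles S.p.A: 8%.
Aggregating (R1): 1.072512% + 6.9615% + 8% = 16.034012%.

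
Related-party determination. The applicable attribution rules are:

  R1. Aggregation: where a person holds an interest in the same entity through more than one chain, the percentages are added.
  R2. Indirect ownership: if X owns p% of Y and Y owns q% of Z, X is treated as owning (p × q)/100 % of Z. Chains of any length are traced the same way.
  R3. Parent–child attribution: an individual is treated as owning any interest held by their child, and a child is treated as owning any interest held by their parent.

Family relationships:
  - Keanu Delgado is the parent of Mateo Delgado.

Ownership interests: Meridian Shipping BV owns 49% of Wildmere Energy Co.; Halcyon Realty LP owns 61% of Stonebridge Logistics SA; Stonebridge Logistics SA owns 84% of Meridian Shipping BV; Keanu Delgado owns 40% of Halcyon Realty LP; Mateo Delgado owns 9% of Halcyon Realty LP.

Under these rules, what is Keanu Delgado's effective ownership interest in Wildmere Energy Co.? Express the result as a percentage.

12.302724%

By parent–child attribution (R3), Keanu Delgado is treated as also owning Mateo Delgado's interest in Halcyon Realty LP, giving 40% + 9% = 49%.
Chain via Halcyon Realty LP → Stonebridge Logistics SA → Meridian Shipping BV (R2): 49% × 61% × 84% × 49% = 12.302724% of Wildmere Energy Co.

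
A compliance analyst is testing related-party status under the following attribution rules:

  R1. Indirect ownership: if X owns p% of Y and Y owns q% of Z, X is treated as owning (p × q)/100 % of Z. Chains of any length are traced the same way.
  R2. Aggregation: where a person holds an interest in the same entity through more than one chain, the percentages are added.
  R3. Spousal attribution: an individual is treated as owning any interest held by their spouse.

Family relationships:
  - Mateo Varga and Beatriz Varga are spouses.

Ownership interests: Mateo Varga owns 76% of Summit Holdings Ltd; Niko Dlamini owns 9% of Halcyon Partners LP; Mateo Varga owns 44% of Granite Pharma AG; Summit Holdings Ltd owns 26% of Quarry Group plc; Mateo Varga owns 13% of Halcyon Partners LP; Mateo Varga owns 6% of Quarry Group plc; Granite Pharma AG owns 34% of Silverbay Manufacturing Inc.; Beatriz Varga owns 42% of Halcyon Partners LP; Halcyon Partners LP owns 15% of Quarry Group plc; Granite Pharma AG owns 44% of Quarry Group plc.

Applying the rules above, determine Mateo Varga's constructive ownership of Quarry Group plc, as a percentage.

By spousal attribution (R3), Mateo Varga is treated as also owning Beatriz Varga's interest in Halcyon Partners LP, giving 13% + 42% = 55%.
Chain via Summit Holdings Ltd (R1): 76% × 26% = 19.76% of Quarry Group plc.
Chain via Granite Pharma AG (R1): 44% × 44% = 19.36% of Quarry Group plc.
Chain via Halcyon Partners LP (R1): 55% × 15% = 8.25% of Quarry Group plc.
Direct interest in Quarry Group plc: 6%.
Aggregating (R2): 19.76% + 19.36% + 8.25% + 6% = 53.37%.

53.37%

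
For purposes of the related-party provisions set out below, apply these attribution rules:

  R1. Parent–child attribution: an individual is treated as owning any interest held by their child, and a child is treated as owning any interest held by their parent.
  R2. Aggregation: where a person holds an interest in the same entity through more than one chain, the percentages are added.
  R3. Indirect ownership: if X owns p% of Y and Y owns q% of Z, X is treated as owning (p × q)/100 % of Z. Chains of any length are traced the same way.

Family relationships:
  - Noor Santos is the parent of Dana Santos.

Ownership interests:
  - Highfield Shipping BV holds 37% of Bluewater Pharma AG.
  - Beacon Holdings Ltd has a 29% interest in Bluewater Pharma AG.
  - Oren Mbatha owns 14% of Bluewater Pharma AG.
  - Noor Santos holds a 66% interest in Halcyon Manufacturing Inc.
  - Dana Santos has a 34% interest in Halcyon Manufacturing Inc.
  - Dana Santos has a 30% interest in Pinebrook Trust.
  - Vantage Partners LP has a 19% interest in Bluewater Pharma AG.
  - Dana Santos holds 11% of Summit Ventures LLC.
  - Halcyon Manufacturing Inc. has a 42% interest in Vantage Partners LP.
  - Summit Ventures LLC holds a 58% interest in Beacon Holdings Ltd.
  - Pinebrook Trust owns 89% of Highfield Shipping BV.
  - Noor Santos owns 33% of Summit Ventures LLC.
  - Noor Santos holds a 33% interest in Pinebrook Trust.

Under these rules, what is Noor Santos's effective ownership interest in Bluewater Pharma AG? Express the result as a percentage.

By parent–child attribution (R1), Noor Santos is treated as also owning Dana Santos's interest in Pinebrook Trust, giving 33% + 30% = 63%.
By parent–child attribution (R1), Noor Santos is treated as also owning Dana Santos's interest in Summit Ventures LLC, giving 33% + 11% = 44%.
By parent–child attribution (R1), Noor Santos is treated as also owning Dana Santos's interest in Halcyon Manufacturing Inc, giving 66% + 34% = 100%.
Chain via Pinebrook Trust → Highfield Shipping BV (R3): 63% × 89% × 37% = 20.7459% of Bluewater Pharma AG.
Chain via Summit Ventures LLC → Beacon Holdings Ltd (R3): 44% × 58% × 29% = 7.4008% of Bluewater Pharma AG.
Chain via Halcyon Manufacturing Inc. → Vantage Partners LP (R3): 100% × 42% × 19% = 7.98% of Bluewater Pharma AG.
Aggregating (R2): 20.7459% + 7.4008% + 7.98% = 36.1267%.

36.1267%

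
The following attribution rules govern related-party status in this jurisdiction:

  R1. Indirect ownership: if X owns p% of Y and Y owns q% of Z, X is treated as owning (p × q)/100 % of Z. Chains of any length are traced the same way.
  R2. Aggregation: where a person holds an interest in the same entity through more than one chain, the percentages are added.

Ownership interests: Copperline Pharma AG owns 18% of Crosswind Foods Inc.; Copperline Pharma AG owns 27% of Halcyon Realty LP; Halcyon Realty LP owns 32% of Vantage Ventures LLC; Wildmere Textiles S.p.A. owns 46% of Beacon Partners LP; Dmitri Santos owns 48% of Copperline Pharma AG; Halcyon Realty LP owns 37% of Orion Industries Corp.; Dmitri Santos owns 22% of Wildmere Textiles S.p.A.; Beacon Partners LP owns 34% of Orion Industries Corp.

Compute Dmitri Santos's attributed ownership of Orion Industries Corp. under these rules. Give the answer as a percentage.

8.236%

Chain via Copperline Pharma AG → Halcyon Realty LP (R1): 48% × 27% × 37% = 4.7952% of Orion Industries Corp.
Chain via Wildmere Textiles S.p.A. → Beacon Partners LP (R1): 22% × 46% × 34% = 3.4408% of Orion Industries Corp.
Aggregating (R2): 4.7952% + 3.4408% = 8.236%.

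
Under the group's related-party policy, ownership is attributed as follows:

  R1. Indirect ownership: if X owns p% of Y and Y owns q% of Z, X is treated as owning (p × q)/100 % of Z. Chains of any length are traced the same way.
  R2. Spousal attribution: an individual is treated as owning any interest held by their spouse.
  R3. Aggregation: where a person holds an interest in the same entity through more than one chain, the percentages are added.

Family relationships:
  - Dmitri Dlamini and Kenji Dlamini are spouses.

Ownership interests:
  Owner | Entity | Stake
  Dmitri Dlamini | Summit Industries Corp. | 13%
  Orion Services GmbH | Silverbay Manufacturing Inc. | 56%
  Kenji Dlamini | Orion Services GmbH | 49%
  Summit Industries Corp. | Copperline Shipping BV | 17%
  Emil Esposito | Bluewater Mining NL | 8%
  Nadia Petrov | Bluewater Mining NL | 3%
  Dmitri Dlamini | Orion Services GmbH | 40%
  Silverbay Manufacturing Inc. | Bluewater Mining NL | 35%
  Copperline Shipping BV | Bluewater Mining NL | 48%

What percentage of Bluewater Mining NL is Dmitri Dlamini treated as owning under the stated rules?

18.5048%

By spousal attribution (R2), Dmitri Dlamini is treated as also owning Kenji Dlamini's interest in Orion Services GmbH, giving 40% + 49% = 89%.
Chain via Summit Industries Corp. → Copperline Shipping BV (R1): 13% × 17% × 48% = 1.0608% of Bluewater Mining NL.
Chain via Orion Services GmbH → Silverbay Manufacturing Inc. (R1): 89% × 56% × 35% = 17.444% of Bluewater Mining NL.
Aggregating (R3): 1.0608% + 17.444% = 18.5048%.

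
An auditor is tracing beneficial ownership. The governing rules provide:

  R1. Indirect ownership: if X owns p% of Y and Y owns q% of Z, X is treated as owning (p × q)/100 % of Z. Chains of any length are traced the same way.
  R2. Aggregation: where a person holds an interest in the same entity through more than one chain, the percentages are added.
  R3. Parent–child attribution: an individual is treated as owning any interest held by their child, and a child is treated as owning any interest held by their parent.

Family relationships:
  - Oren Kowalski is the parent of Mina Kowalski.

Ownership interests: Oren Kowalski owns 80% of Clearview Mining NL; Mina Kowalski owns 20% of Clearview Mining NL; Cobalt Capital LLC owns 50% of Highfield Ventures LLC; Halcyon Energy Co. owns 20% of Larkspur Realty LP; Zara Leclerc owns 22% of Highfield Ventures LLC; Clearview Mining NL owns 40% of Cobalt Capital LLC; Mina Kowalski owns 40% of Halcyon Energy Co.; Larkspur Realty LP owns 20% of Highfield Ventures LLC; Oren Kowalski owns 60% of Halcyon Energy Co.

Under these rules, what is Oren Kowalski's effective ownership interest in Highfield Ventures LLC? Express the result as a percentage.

24%

By parent–child attribution (R3), Oren Kowalski is treated as also owning Mina Kowalski's interest in Clearview Mining NL, giving 80% + 20% = 100%.
By parent–child attribution (R3), Oren Kowalski is treated as also owning Mina Kowalski's interest in Halcyon Energy Co, giving 60% + 40% = 100%.
Chain via Clearview Mining NL → Cobalt Capital LLC (R1): 100% × 40% × 50% = 20% of Highfield Ventures LLC.
Chain via Halcyon Energy Co. → Larkspur Realty LP (R1): 100% × 20% × 20% = 4% of Highfield Ventures LLC.
Aggregating (R2): 20% + 4% = 24%.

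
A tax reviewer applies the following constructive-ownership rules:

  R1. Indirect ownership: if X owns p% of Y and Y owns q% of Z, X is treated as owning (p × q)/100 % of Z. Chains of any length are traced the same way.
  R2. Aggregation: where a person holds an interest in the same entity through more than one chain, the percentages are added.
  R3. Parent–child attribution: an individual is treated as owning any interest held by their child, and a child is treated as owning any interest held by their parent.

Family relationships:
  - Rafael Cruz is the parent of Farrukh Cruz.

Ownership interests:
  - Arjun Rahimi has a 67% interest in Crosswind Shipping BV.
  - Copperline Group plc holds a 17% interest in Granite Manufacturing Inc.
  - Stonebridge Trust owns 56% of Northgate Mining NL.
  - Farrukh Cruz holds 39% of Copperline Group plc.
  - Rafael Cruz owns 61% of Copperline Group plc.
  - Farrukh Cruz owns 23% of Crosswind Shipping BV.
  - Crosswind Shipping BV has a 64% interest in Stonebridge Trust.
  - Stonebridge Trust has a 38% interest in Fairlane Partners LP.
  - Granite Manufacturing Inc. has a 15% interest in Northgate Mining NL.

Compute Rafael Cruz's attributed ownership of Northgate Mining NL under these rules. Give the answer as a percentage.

By parent–child attribution (R3), Rafael Cruz is treated as also owning Farrukh Cruz's interest in Copperline Group plc, giving 61% + 39% = 100%.
By parent–child attribution (R3), Rafael Cruz is treated as owning Farrukh Cruz's 23% interest in Crosswind Shipping BV.
Chain via Copperline Group plc → Granite Manufacturing Inc. (R1): 100% × 17% × 15% = 2.55% of Northgate Mining NL.
Chain via Crosswind Shipping BV → Stonebridge Trust (R1): 23% × 64% × 56% = 8.2432% of Northgate Mining NL.
Aggregating (R2): 2.55% + 8.2432% = 10.7932%.

10.7932%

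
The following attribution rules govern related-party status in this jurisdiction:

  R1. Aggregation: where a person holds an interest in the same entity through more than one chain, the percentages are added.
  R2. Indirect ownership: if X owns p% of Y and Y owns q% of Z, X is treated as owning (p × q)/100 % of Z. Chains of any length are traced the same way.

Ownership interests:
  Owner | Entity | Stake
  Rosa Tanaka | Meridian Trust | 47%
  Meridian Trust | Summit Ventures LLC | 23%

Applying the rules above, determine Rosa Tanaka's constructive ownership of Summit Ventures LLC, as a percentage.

10.81%

Chain via Meridian Trust (R2): 47% × 23% = 10.81% of Summit Ventures LLC.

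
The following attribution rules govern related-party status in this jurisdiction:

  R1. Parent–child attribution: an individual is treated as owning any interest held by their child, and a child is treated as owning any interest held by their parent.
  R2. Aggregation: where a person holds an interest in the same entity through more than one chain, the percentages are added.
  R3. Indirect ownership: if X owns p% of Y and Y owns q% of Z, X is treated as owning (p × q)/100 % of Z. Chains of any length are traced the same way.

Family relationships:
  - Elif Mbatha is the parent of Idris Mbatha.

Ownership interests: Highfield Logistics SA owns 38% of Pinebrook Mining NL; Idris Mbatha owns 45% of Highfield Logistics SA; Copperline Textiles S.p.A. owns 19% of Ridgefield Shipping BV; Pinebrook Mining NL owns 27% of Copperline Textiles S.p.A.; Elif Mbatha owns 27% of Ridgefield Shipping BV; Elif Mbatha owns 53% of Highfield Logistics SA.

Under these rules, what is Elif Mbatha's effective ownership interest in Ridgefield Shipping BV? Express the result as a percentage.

28.910412%

By parent–child attribution (R1), Elif Mbatha is treated as also owning Idris Mbatha's interest in Highfield Logistics SA, giving 53% + 45% = 98%.
Chain via Highfield Logistics SA → Pinebrook Mining NL → Copperline Textiles S.p.A. (R3): 98% × 38% × 27% × 19% = 1.910412% of Ridgefield Shipping BV.
Direct interest in Ridgefield Shipping BV: 27%.
Aggregating (R2): 1.910412% + 27% = 28.910412%.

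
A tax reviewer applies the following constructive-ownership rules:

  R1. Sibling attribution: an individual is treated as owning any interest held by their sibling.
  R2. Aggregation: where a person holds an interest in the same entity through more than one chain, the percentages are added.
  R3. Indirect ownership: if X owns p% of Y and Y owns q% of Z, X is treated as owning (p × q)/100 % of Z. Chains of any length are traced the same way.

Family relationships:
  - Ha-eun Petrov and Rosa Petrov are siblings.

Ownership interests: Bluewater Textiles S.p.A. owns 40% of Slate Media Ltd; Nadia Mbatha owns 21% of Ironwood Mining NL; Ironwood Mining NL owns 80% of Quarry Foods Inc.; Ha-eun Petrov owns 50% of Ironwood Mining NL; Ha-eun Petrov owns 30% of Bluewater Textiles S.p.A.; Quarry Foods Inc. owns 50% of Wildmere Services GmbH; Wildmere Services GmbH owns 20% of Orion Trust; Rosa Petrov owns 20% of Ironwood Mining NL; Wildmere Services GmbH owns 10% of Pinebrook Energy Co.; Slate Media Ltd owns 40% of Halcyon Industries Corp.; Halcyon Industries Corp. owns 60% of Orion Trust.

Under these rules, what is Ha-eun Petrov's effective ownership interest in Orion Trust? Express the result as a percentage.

8.48%

By sibling attribution (R1), Ha-eun Petrov is treated as also owning Rosa Petrov's interest in Ironwood Mining NL, giving 50% + 20% = 70%.
Chain via Bluewater Textiles S.p.A. → Slate Media Ltd → Halcyon Industries Corp. (R3): 30% × 40% × 40% × 60% = 2.88% of Orion Trust.
Chain via Ironwood Mining NL → Quarry Foods Inc. → Wildmere Services GmbH (R3): 70% × 80% × 50% × 20% = 5.6% of Orion Trust.
Aggregating (R2): 2.88% + 5.6% = 8.48%.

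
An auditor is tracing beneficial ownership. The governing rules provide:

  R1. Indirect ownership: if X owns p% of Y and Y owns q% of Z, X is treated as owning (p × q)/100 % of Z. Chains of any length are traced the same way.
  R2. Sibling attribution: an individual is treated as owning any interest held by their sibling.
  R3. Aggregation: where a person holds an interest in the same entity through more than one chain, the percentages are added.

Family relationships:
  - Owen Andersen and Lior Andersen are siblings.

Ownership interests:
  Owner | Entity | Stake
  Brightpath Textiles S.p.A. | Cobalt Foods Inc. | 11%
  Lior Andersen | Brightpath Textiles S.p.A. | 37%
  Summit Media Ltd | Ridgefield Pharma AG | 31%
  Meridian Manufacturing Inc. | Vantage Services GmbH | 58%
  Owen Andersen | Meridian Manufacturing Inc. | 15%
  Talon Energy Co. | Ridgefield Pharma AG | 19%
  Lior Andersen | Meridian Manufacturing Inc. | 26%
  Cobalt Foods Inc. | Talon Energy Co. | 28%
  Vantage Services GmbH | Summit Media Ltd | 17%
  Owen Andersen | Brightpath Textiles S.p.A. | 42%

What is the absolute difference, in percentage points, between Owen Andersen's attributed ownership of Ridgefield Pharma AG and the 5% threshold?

3.284486

By sibling attribution (R2), Owen Andersen is treated as also owning Lior Andersen's interest in Brightpath Textiles S.p.A, giving 42% + 37% = 79%.
By sibling attribution (R2), Owen Andersen is treated as also owning Lior Andersen's interest in Meridian Manufacturing Inc, giving 15% + 26% = 41%.
Chain via Brightpath Textiles S.p.A. → Cobalt Foods Inc. → Talon Energy Co. (R1): 79% × 11% × 28% × 19% = 0.462308% of Ridgefield Pharma AG.
Chain via Meridian Manufacturing Inc. → Vantage Services GmbH → Summit Media Ltd (R1): 41% × 58% × 17% × 31% = 1.253206% of Ridgefield Pharma AG.
Aggregating (R3): 0.462308% + 1.253206% = 1.715514%.
1.715514% falls short of the 5% threshold by 3.284486 percentage points.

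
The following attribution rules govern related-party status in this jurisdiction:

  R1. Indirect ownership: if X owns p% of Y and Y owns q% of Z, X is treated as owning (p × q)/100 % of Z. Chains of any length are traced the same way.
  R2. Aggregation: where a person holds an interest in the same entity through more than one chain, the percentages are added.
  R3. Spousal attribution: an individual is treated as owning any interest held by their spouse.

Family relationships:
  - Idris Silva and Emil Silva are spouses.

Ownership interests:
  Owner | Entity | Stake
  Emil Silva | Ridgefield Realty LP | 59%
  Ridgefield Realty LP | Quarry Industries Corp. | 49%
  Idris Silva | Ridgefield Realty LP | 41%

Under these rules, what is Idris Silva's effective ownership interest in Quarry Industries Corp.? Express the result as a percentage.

49%

By spousal attribution (R3), Idris Silva is treated as also owning Emil Silva's interest in Ridgefield Realty LP, giving 41% + 59% = 100%.
Chain via Ridgefield Realty LP (R1): 100% × 49% = 49% of Quarry Industries Corp.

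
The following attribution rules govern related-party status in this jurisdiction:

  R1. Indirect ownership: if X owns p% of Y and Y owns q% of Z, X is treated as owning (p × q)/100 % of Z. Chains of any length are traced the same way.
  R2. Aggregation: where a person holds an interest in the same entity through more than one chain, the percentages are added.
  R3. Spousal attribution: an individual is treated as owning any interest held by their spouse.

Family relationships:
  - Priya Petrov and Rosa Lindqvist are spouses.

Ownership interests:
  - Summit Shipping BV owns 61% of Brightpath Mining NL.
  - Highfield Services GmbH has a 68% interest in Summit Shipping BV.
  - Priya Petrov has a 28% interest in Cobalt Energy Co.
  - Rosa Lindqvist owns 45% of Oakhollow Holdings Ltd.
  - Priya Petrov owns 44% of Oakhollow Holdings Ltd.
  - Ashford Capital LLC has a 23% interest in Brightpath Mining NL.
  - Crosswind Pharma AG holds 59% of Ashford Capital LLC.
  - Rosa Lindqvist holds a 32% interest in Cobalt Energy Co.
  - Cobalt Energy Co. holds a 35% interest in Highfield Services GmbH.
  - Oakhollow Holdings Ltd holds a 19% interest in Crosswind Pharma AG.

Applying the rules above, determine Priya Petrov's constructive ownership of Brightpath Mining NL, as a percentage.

11.005487%

By spousal attribution (R3), Priya Petrov is treated as also owning Rosa Lindqvist's interest in Cobalt Energy Co, giving 28% + 32% = 60%.
By spousal attribution (R3), Priya Petrov is treated as also owning Rosa Lindqvist's interest in Oakhollow Holdings Ltd, giving 44% + 45% = 89%.
Chain via Cobalt Energy Co. → Highfield Services GmbH → Summit Shipping BV (R1): 60% × 35% × 68% × 61% = 8.7108% of Brightpath Mining NL.
Chain via Oakhollow Holdings Ltd → Crosswind Pharma AG → Ashford Capital LLC (R1): 89% × 19% × 59% × 23% = 2.294687% of Brightpath Mining NL.
Aggregating (R2): 8.7108% + 2.294687% = 11.005487%.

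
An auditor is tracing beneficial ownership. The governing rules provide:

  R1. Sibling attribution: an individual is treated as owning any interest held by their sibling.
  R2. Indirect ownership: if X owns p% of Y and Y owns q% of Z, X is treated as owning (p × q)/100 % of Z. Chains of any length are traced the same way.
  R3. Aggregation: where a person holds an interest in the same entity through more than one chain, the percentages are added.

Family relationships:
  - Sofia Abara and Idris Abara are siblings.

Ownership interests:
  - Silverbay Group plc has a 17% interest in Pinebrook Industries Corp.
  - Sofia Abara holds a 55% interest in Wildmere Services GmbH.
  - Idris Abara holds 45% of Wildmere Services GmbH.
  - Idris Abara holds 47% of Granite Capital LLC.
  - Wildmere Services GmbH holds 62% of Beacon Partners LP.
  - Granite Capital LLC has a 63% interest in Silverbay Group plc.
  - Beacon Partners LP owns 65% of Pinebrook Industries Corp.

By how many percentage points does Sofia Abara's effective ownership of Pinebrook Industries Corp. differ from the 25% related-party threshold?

By sibling attribution (R1), Sofia Abara is treated as also owning Idris Abara's interest in Wildmere Services GmbH, giving 55% + 45% = 100%.
By sibling attribution (R1), Sofia Abara is treated as owning Idris Abara's 47% interest in Granite Capital LLC.
Chain via Wildmere Services GmbH → Beacon Partners LP (R2): 100% × 62% × 65% = 40.3% of Pinebrook Industries Corp.
Chain via Granite Capital LLC → Silverbay Group plc (R2): 47% × 63% × 17% = 5.0337% of Pinebrook Industries Corp.
Aggregating (R3): 40.3% + 5.0337% = 45.3337%.
45.3337% exceeds the 25% threshold by 20.3337 percentage points.

20.3337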